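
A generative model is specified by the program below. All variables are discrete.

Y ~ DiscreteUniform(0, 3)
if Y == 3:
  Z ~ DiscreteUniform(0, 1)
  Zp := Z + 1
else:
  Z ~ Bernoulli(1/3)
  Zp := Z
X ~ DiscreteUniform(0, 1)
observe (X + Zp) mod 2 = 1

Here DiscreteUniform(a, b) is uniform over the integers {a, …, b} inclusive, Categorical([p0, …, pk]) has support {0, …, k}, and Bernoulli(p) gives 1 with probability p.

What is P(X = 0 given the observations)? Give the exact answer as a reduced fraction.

Enumerate traces; 8 have nonzero weight after conditioning:
  (Y=0, Z=0, X=1) weight 1/12
  (Y=0, Z=1, X=0) weight 1/24
  (Y=1, Z=0, X=1) weight 1/12
  (Y=1, Z=1, X=0) weight 1/24
  (Y=2, Z=0, X=1) weight 1/12
  (Y=2, Z=1, X=0) weight 1/24
  (Y=3, Z=0, X=0) weight 1/16
  (Y=3, Z=1, X=1) weight 1/16
Group by X:
  weight(X=0) = 3/16
  weight(X=1) = 5/16
Total weight = 3/16 + 5/16 = 1/2
P(X=0 | obs) = 3/16 / 1/2 = 3/8
P(X=1 | obs) = 5/16 / 1/2 = 5/8

P(X = 0 | obs) = 3/8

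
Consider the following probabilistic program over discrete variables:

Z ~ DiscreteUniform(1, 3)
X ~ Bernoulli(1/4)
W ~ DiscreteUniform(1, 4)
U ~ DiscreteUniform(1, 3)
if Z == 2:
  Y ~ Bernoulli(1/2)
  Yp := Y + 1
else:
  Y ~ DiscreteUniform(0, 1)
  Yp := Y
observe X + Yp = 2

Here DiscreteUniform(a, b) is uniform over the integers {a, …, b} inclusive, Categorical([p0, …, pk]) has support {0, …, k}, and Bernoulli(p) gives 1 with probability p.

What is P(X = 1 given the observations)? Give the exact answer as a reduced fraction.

Enumerate traces; 48 have nonzero weight after conditioning:
  (Z=1, X=1, W=1, U=1, Y=1) weight 1/288
  (Z=1, X=1, W=1, U=2, Y=1) weight 1/288
  (Z=1, X=1, W=1, U=3, Y=1) weight 1/288
  (Z=1, X=1, W=2, U=1, Y=1) weight 1/288
  (Z=1, X=1, W=2, U=2, Y=1) weight 1/288
  (Z=1, X=1, W=2, U=3, Y=1) weight 1/288
  (Z=1, X=1, W=3, U=1, Y=1) weight 1/288
  (Z=1, X=1, W=3, U=2, Y=1) weight 1/288
  (Z=2, X=0, W=1, U=1, Y=1) weight 1/96
  … 39 more
Group by X:
  weight(X=0) = 1/8
  weight(X=1) = 1/8
Total weight = 1/8 + 1/8 = 1/4
P(X=0 | obs) = 1/8 / 1/4 = 1/2
P(X=1 | obs) = 1/8 / 1/4 = 1/2

P(X = 1 | obs) = 1/2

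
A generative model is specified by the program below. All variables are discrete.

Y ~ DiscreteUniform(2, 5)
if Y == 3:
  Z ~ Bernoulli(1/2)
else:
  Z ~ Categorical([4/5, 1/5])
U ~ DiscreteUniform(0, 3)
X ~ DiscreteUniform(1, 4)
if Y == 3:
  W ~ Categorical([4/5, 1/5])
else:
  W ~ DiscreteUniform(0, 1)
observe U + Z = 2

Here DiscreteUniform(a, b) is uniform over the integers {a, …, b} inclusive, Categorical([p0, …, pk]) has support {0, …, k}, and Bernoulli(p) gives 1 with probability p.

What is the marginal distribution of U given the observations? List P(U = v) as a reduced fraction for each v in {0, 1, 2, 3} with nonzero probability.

Enumerate traces; 64 have nonzero weight after conditioning:
  (Y=2, Z=0, U=2, X=1, W=0) weight 1/160
  (Y=2, Z=0, U=2, X=1, W=1) weight 1/160
  (Y=2, Z=0, U=2, X=2, W=0) weight 1/160
  (Y=2, Z=0, U=2, X=2, W=1) weight 1/160
  (Y=2, Z=0, U=2, X=3, W=0) weight 1/160
  (Y=2, Z=0, U=2, X=3, W=1) weight 1/160
  (Y=2, Z=0, U=2, X=4, W=0) weight 1/160
  (Y=2, Z=0, U=2, X=4, W=1) weight 1/160
  (Y=2, Z=1, U=1, X=1, W=0) weight 1/640
  … 55 more
Group by U:
  weight(U=1) = 11/160
  weight(U=2) = 29/160
Total weight = 11/160 + 29/160 = 1/4
P(U=1 | obs) = 11/160 / 1/4 = 11/40
P(U=2 | obs) = 29/160 / 1/4 = 29/40

P(U=1) = 11/40, P(U=2) = 29/40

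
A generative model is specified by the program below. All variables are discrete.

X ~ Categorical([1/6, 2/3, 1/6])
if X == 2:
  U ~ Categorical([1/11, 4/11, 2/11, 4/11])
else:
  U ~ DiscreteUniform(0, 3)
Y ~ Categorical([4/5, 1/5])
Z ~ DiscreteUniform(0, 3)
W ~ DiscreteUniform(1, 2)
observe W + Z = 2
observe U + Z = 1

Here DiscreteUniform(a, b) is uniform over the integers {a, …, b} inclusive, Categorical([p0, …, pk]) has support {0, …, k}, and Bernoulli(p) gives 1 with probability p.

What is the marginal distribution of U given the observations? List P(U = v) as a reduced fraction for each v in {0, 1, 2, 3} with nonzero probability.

Enumerate traces; 12 have nonzero weight after conditioning:
  (X=0, U=0, Y=0, Z=1, W=1) weight 1/240
  (X=0, U=0, Y=1, Z=1, W=1) weight 1/960
  (X=0, U=1, Y=0, Z=0, W=2) weight 1/240
  (X=0, U=1, Y=1, Z=0, W=2) weight 1/960
  (X=1, U=0, Y=0, Z=1, W=1) weight 1/60
  (X=1, U=0, Y=1, Z=1, W=1) weight 1/240
  (X=1, U=1, Y=0, Z=0, W=2) weight 1/60
  (X=1, U=1, Y=1, Z=0, W=2) weight 1/240
  … 4 more
Group by U:
  weight(U=0) = 59/2112
  weight(U=1) = 71/2112
Total weight = 59/2112 + 71/2112 = 65/1056
P(U=0 | obs) = 59/2112 / 65/1056 = 59/130
P(U=1 | obs) = 71/2112 / 65/1056 = 71/130

P(U=0) = 59/130, P(U=1) = 71/130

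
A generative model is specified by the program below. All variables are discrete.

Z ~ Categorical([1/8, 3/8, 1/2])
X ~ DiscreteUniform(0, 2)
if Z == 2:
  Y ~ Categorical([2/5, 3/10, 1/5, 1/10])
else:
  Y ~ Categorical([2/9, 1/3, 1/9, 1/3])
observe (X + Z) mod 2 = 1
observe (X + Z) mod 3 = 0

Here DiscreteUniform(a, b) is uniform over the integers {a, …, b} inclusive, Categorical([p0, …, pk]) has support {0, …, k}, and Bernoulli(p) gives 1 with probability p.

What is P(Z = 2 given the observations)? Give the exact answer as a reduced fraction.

P(Z = 2 | obs) = 4/7

Enumerate traces; 8 have nonzero weight after conditioning:
  (Z=1, X=2, Y=0) weight 1/36
  (Z=1, X=2, Y=1) weight 1/24
  (Z=1, X=2, Y=2) weight 1/72
  (Z=1, X=2, Y=3) weight 1/24
  (Z=2, X=1, Y=0) weight 1/15
  (Z=2, X=1, Y=1) weight 1/20
  (Z=2, X=1, Y=2) weight 1/30
  (Z=2, X=1, Y=3) weight 1/60
Group by Z:
  weight(Z=1) = 1/8
  weight(Z=2) = 1/6
Total weight = 1/8 + 1/6 = 7/24
P(Z=1 | obs) = 1/8 / 7/24 = 3/7
P(Z=2 | obs) = 1/6 / 7/24 = 4/7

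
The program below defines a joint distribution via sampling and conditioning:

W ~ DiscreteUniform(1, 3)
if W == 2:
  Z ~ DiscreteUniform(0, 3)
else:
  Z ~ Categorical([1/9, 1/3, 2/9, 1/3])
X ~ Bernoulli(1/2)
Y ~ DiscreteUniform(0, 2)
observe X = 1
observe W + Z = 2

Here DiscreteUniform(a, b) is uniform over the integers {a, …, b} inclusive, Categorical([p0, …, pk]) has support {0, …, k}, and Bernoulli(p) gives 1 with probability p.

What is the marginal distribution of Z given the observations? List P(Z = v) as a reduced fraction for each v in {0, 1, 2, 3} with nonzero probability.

P(Z=0) = 3/7, P(Z=1) = 4/7

Enumerate traces; 6 have nonzero weight after conditioning:
  (W=1, Z=1, X=1, Y=0) weight 1/54
  (W=1, Z=1, X=1, Y=1) weight 1/54
  (W=1, Z=1, X=1, Y=2) weight 1/54
  (W=2, Z=0, X=1, Y=0) weight 1/72
  (W=2, Z=0, X=1, Y=1) weight 1/72
  (W=2, Z=0, X=1, Y=2) weight 1/72
Group by Z:
  weight(Z=0) = 1/24
  weight(Z=1) = 1/18
Total weight = 1/24 + 1/18 = 7/72
P(Z=0 | obs) = 1/24 / 7/72 = 3/7
P(Z=1 | obs) = 1/18 / 7/72 = 4/7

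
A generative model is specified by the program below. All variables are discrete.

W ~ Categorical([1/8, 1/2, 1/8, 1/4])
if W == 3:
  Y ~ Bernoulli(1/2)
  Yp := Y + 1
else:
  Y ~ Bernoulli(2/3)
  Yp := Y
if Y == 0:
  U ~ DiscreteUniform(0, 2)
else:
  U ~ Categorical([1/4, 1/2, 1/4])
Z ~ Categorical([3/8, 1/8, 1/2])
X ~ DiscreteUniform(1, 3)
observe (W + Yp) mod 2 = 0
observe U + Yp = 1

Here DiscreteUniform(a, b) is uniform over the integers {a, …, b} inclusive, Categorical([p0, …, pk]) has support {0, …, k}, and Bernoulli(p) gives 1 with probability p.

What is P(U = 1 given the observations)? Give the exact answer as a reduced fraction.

P(U = 1 | obs) = 2/11

Enumerate traces; 36 have nonzero weight after conditioning:
  (W=0, Y=0, U=1, Z=0, X=1) weight 1/576
  (W=0, Y=0, U=1, Z=0, X=2) weight 1/576
  (W=0, Y=0, U=1, Z=0, X=3) weight 1/576
  (W=0, Y=0, U=1, Z=1, X=1) weight 1/1728
  (W=0, Y=0, U=1, Z=1, X=2) weight 1/1728
  (W=0, Y=0, U=1, Z=1, X=3) weight 1/1728
  (W=0, Y=0, U=1, Z=2, X=1) weight 1/432
  (W=0, Y=0, U=1, Z=2, X=2) weight 1/432
  (W=1, Y=1, U=0, Z=0, X=1) weight 1/96
  … 27 more
Group by U:
  weight(U=0) = 1/8
  weight(U=1) = 1/36
Total weight = 1/8 + 1/36 = 11/72
P(U=0 | obs) = 1/8 / 11/72 = 9/11
P(U=1 | obs) = 1/36 / 11/72 = 2/11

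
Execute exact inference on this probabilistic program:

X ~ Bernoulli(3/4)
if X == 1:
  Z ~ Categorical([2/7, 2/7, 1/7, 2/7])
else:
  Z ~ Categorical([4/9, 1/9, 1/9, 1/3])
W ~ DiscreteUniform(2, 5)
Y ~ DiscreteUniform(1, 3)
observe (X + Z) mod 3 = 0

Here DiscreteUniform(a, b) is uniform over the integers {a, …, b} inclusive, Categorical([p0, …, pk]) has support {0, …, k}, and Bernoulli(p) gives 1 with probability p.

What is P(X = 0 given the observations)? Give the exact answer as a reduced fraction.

P(X = 0 | obs) = 49/76

Enumerate traces; 36 have nonzero weight after conditioning:
  (X=0, Z=0, W=2, Y=1) weight 1/108
  (X=0, Z=0, W=2, Y=2) weight 1/108
  (X=0, Z=0, W=2, Y=3) weight 1/108
  (X=0, Z=0, W=3, Y=1) weight 1/108
  (X=0, Z=0, W=3, Y=2) weight 1/108
  (X=0, Z=0, W=3, Y=3) weight 1/108
  (X=0, Z=0, W=4, Y=1) weight 1/108
  (X=0, Z=0, W=4, Y=2) weight 1/108
  (X=1, Z=2, W=2, Y=1) weight 1/112
  … 27 more
Group by X:
  weight(X=0) = 7/36
  weight(X=1) = 3/28
Total weight = 7/36 + 3/28 = 19/63
P(X=0 | obs) = 7/36 / 19/63 = 49/76
P(X=1 | obs) = 3/28 / 19/63 = 27/76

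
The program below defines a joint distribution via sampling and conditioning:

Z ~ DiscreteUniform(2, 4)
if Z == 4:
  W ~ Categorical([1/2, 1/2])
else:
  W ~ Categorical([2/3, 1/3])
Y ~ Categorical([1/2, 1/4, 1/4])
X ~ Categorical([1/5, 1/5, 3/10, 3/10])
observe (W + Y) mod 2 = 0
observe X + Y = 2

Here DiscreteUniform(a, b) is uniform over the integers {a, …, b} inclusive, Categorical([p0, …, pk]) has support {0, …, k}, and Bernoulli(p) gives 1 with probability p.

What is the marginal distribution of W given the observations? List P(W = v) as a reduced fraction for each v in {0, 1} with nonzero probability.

P(W=0) = 44/51, P(W=1) = 7/51

Enumerate traces; 9 have nonzero weight after conditioning:
  (Z=2, W=0, Y=0, X=2) weight 1/30
  (Z=2, W=0, Y=2, X=0) weight 1/90
  (Z=2, W=1, Y=1, X=1) weight 1/180
  (Z=3, W=0, Y=0, X=2) weight 1/30
  (Z=3, W=0, Y=2, X=0) weight 1/90
  (Z=3, W=1, Y=1, X=1) weight 1/180
  (Z=4, W=0, Y=0, X=2) weight 1/40
  (Z=4, W=0, Y=2, X=0) weight 1/120
  … 1 more
Group by W:
  weight(W=0) = 11/90
  weight(W=1) = 7/360
Total weight = 11/90 + 7/360 = 17/120
P(W=0 | obs) = 11/90 / 17/120 = 44/51
P(W=1 | obs) = 7/360 / 17/120 = 7/51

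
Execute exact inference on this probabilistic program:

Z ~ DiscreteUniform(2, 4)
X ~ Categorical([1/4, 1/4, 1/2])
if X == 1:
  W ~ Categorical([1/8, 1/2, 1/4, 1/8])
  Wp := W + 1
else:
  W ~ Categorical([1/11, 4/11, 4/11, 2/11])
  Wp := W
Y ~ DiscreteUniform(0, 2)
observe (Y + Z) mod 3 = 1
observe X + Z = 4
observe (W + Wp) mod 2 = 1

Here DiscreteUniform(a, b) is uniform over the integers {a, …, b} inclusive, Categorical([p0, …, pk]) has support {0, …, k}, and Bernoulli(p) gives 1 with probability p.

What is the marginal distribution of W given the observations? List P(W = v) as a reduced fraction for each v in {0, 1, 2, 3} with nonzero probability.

P(W=0) = 1/8, P(W=1) = 1/2, P(W=2) = 1/4, P(W=3) = 1/8

Enumerate traces; 4 have nonzero weight after conditioning:
  (Z=3, X=1, W=0, Y=1) weight 1/288
  (Z=3, X=1, W=1, Y=1) weight 1/72
  (Z=3, X=1, W=2, Y=1) weight 1/144
  (Z=3, X=1, W=3, Y=1) weight 1/288
Group by W:
  weight(W=0) = 1/288
  weight(W=1) = 1/72
  weight(W=2) = 1/144
  weight(W=3) = 1/288
Total weight = 1/288 + 1/72 + 1/144 + 1/288 = 1/36
P(W=0 | obs) = 1/288 / 1/36 = 1/8
P(W=1 | obs) = 1/72 / 1/36 = 1/2
P(W=2 | obs) = 1/144 / 1/36 = 1/4
P(W=3 | obs) = 1/288 / 1/36 = 1/8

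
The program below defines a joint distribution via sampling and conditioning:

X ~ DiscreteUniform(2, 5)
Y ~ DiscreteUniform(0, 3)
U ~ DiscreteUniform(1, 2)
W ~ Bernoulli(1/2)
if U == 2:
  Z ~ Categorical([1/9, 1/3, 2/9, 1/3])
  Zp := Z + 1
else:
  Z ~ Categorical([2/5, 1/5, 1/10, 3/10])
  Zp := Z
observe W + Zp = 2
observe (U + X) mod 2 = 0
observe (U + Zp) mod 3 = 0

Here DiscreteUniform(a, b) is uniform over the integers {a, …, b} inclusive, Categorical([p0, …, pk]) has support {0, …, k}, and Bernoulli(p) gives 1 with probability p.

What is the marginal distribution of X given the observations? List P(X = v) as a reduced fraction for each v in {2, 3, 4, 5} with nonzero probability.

P(X=2) = 5/19, P(X=3) = 9/38, P(X=4) = 5/19, P(X=5) = 9/38

Enumerate traces; 16 have nonzero weight after conditioning:
  (X=2, Y=0, U=2, W=1, Z=0) weight 1/576
  (X=2, Y=1, U=2, W=1, Z=0) weight 1/576
  (X=2, Y=2, U=2, W=1, Z=0) weight 1/576
  (X=2, Y=3, U=2, W=1, Z=0) weight 1/576
  (X=3, Y=0, U=1, W=0, Z=2) weight 1/640
  (X=3, Y=1, U=1, W=0, Z=2) weight 1/640
  (X=3, Y=2, U=1, W=0, Z=2) weight 1/640
  (X=3, Y=3, U=1, W=0, Z=2) weight 1/640
  (X=4, Y=0, U=2, W=1, Z=0) weight 1/576
  (X=5, Y=0, U=1, W=0, Z=2) weight 1/640
  … 6 more
Group by X:
  weight(X=2) = 1/144
  weight(X=3) = 1/160
  weight(X=4) = 1/144
  weight(X=5) = 1/160
Total weight = 1/144 + 1/160 + 1/144 + 1/160 = 19/720
P(X=2 | obs) = 1/144 / 19/720 = 5/19
P(X=3 | obs) = 1/160 / 19/720 = 9/38
P(X=4 | obs) = 1/144 / 19/720 = 5/19
P(X=5 | obs) = 1/160 / 19/720 = 9/38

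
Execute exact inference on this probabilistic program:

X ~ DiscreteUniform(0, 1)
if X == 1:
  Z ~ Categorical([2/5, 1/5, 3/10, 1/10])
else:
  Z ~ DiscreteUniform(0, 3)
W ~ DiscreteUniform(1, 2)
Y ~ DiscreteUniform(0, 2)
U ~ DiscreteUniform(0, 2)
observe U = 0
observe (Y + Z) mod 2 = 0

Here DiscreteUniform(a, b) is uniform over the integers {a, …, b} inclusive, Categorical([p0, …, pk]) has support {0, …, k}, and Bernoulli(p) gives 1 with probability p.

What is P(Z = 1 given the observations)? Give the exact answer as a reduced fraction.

P(Z = 1 | obs) = 9/64

Enumerate traces; 24 have nonzero weight after conditioning:
  (X=0, Z=0, W=1, Y=0, U=0) weight 1/144
  (X=0, Z=0, W=1, Y=2, U=0) weight 1/144
  (X=0, Z=0, W=2, Y=0, U=0) weight 1/144
  (X=0, Z=0, W=2, Y=2, U=0) weight 1/144
  (X=0, Z=1, W=1, Y=1, U=0) weight 1/144
  (X=0, Z=1, W=2, Y=1, U=0) weight 1/144
  (X=0, Z=2, W=1, Y=0, U=0) weight 1/144
  (X=0, Z=2, W=1, Y=2, U=0) weight 1/144
  (X=0, Z=3, W=1, Y=1, U=0) weight 1/144
  … 15 more
Group by Z:
  weight(Z=0) = 13/180
  weight(Z=1) = 1/40
  weight(Z=2) = 11/180
  weight(Z=3) = 7/360
Total weight = 13/180 + 1/40 + 11/180 + 7/360 = 8/45
P(Z=0 | obs) = 13/180 / 8/45 = 13/32
P(Z=1 | obs) = 1/40 / 8/45 = 9/64
P(Z=2 | obs) = 11/180 / 8/45 = 11/32
P(Z=3 | obs) = 7/360 / 8/45 = 7/64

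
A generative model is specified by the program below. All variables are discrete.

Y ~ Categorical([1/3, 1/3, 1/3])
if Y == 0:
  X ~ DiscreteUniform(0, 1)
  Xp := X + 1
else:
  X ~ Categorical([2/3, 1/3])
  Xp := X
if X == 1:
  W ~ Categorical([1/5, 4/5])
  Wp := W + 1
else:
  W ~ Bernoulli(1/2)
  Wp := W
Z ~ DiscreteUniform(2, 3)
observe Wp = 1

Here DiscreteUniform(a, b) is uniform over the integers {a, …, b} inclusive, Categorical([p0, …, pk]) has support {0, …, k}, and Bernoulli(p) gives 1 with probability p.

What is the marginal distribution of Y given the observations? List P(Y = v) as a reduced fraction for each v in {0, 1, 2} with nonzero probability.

P(Y=0) = 7/23, P(Y=1) = 8/23, P(Y=2) = 8/23

Enumerate traces; 12 have nonzero weight after conditioning:
  (Y=0, X=0, W=1, Z=2) weight 1/24
  (Y=0, X=0, W=1, Z=3) weight 1/24
  (Y=0, X=1, W=0, Z=2) weight 1/60
  (Y=0, X=1, W=0, Z=3) weight 1/60
  (Y=1, X=0, W=1, Z=2) weight 1/18
  (Y=1, X=0, W=1, Z=3) weight 1/18
  (Y=1, X=1, W=0, Z=2) weight 1/90
  (Y=1, X=1, W=0, Z=3) weight 1/90
  (Y=2, X=0, W=1, Z=2) weight 1/18
  … 3 more
Group by Y:
  weight(Y=0) = 7/60
  weight(Y=1) = 2/15
  weight(Y=2) = 2/15
Total weight = 7/60 + 2/15 + 2/15 = 23/60
P(Y=0 | obs) = 7/60 / 23/60 = 7/23
P(Y=1 | obs) = 2/15 / 23/60 = 8/23
P(Y=2 | obs) = 2/15 / 23/60 = 8/23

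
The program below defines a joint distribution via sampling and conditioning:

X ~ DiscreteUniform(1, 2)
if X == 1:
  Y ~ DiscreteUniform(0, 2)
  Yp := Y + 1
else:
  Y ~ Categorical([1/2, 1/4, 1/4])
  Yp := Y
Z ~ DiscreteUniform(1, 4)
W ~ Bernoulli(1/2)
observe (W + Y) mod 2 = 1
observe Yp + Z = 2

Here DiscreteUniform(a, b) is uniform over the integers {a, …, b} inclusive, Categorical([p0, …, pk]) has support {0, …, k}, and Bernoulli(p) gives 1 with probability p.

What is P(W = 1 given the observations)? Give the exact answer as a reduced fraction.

P(W = 1 | obs) = 10/13

Enumerate traces; 3 have nonzero weight after conditioning:
  (X=1, Y=0, Z=1, W=1) weight 1/48
  (X=2, Y=0, Z=2, W=1) weight 1/32
  (X=2, Y=1, Z=1, W=0) weight 1/64
Group by W:
  weight(W=0) = 1/64
  weight(W=1) = 5/96
Total weight = 1/64 + 5/96 = 13/192
P(W=0 | obs) = 1/64 / 13/192 = 3/13
P(W=1 | obs) = 5/96 / 13/192 = 10/13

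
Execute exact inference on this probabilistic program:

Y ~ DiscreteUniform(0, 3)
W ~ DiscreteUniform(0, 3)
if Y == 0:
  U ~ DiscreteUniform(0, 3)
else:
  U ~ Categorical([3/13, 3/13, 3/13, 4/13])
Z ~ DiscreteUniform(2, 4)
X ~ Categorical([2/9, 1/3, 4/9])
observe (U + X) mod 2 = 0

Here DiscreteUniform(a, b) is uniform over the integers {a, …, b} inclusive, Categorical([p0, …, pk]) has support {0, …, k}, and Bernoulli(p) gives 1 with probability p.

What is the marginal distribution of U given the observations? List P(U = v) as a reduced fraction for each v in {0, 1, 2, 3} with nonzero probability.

Enumerate traces; 288 have nonzero weight after conditioning:
  (Y=0, W=0, U=0, Z=2, X=0) weight 1/864
  (Y=0, W=0, U=0, Z=2, X=2) weight 1/432
  (Y=0, W=0, U=0, Z=3, X=0) weight 1/864
  (Y=0, W=0, U=0, Z=3, X=2) weight 1/432
  (Y=0, W=0, U=0, Z=4, X=0) weight 1/864
  (Y=0, W=0, U=0, Z=4, X=2) weight 1/432
  (Y=0, W=0, U=1, Z=2, X=1) weight 1/576
  (Y=0, W=0, U=1, Z=3, X=1) weight 1/576
  (Y=0, W=0, U=2, Z=2, X=0) weight 1/864
  (Y=0, W=0, U=3, Z=2, X=1) weight 1/576
  … 278 more
Group by U:
  weight(U=0) = 49/312
  weight(U=1) = 49/624
  weight(U=2) = 49/312
  weight(U=3) = 61/624
Total weight = 49/312 + 49/624 + 49/312 + 61/624 = 51/104
P(U=0 | obs) = 49/312 / 51/104 = 49/153
P(U=1 | obs) = 49/624 / 51/104 = 49/306
P(U=2 | obs) = 49/312 / 51/104 = 49/153
P(U=3 | obs) = 61/624 / 51/104 = 61/306

P(U=0) = 49/153, P(U=1) = 49/306, P(U=2) = 49/153, P(U=3) = 61/306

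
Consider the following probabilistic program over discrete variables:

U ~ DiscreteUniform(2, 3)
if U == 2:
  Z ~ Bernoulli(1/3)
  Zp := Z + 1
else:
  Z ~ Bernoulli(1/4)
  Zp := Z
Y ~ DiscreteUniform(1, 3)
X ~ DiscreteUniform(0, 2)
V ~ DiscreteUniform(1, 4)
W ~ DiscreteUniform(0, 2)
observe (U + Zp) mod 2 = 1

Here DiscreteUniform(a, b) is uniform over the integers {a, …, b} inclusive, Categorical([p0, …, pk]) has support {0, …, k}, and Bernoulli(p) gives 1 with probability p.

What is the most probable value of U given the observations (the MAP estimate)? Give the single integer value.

Enumerate traces; 216 have nonzero weight after conditioning:
  (U=2, Z=0, Y=1, X=0, V=1, W=0) weight 1/324
  (U=2, Z=0, Y=1, X=0, V=1, W=1) weight 1/324
  (U=2, Z=0, Y=1, X=0, V=1, W=2) weight 1/324
  (U=2, Z=0, Y=1, X=0, V=2, W=0) weight 1/324
  (U=2, Z=0, Y=1, X=0, V=2, W=1) weight 1/324
  (U=2, Z=0, Y=1, X=0, V=2, W=2) weight 1/324
  (U=2, Z=0, Y=1, X=0, V=3, W=0) weight 1/324
  (U=2, Z=0, Y=1, X=0, V=3, W=1) weight 1/324
  (U=3, Z=0, Y=1, X=0, V=1, W=0) weight 1/288
  … 207 more
Group by U:
  weight(U=2) = 1/3
  weight(U=3) = 3/8
Total weight = 1/3 + 3/8 = 17/24
P(U=2 | obs) = 1/3 / 17/24 = 8/17
P(U=3 | obs) = 3/8 / 17/24 = 9/17
argmax = 3

argmax_v P(U = v | obs) = 3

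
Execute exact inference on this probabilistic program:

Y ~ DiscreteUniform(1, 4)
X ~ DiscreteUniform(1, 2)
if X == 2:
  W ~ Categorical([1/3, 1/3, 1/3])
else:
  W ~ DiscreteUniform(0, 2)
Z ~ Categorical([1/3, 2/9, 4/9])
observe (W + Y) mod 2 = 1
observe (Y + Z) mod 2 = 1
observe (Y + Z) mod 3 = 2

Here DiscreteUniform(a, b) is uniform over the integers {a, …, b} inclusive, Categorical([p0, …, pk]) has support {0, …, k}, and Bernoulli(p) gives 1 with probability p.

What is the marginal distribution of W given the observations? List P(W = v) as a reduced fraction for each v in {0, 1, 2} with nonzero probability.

Enumerate traces; 6 have nonzero weight after conditioning:
  (Y=3, X=1, W=0, Z=2) weight 1/54
  (Y=3, X=1, W=2, Z=2) weight 1/54
  (Y=3, X=2, W=0, Z=2) weight 1/54
  (Y=3, X=2, W=2, Z=2) weight 1/54
  (Y=4, X=1, W=1, Z=1) weight 1/108
  (Y=4, X=2, W=1, Z=1) weight 1/108
Group by W:
  weight(W=0) = 1/27
  weight(W=1) = 1/54
  weight(W=2) = 1/27
Total weight = 1/27 + 1/54 + 1/27 = 5/54
P(W=0 | obs) = 1/27 / 5/54 = 2/5
P(W=1 | obs) = 1/54 / 5/54 = 1/5
P(W=2 | obs) = 1/27 / 5/54 = 2/5

P(W=0) = 2/5, P(W=1) = 1/5, P(W=2) = 2/5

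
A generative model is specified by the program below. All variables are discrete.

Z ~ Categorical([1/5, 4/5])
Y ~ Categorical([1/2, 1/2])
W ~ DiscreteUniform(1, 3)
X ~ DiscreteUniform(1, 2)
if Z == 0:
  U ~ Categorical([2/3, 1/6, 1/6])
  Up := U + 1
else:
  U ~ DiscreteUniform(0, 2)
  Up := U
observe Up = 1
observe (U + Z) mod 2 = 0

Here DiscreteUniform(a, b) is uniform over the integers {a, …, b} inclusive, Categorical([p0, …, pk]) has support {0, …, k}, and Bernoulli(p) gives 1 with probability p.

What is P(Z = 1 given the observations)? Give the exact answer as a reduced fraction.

P(Z = 1 | obs) = 2/3

Enumerate traces; 24 have nonzero weight after conditioning:
  (Z=0, Y=0, W=1, X=1, U=0) weight 1/90
  (Z=0, Y=0, W=1, X=2, U=0) weight 1/90
  (Z=0, Y=0, W=2, X=1, U=0) weight 1/90
  (Z=0, Y=0, W=2, X=2, U=0) weight 1/90
  (Z=0, Y=0, W=3, X=1, U=0) weight 1/90
  (Z=0, Y=0, W=3, X=2, U=0) weight 1/90
  (Z=0, Y=1, W=1, X=1, U=0) weight 1/90
  (Z=0, Y=1, W=1, X=2, U=0) weight 1/90
  (Z=1, Y=0, W=1, X=1, U=1) weight 1/45
  … 15 more
Group by Z:
  weight(Z=0) = 2/15
  weight(Z=1) = 4/15
Total weight = 2/15 + 4/15 = 2/5
P(Z=0 | obs) = 2/15 / 2/5 = 1/3
P(Z=1 | obs) = 4/15 / 2/5 = 2/3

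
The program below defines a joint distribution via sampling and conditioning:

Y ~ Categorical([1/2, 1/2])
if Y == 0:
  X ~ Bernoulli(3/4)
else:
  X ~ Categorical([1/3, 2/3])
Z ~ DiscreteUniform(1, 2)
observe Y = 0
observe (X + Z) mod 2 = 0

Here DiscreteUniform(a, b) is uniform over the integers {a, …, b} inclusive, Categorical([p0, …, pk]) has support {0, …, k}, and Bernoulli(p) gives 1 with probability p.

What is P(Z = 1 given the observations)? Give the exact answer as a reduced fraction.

P(Z = 1 | obs) = 3/4

Enumerate traces; 2 have nonzero weight after conditioning:
  (Y=0, X=0, Z=2) weight 1/16
  (Y=0, X=1, Z=1) weight 3/16
Group by Z:
  weight(Z=1) = 3/16
  weight(Z=2) = 1/16
Total weight = 3/16 + 1/16 = 1/4
P(Z=1 | obs) = 3/16 / 1/4 = 3/4
P(Z=2 | obs) = 1/16 / 1/4 = 1/4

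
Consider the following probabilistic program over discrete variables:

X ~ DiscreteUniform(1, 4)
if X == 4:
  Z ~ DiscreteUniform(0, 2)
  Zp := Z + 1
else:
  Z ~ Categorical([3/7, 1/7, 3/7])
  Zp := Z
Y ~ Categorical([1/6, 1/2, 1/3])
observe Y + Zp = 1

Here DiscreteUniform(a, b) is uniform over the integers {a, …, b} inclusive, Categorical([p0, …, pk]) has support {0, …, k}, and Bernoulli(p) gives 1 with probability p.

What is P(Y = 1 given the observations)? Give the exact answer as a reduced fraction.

P(Y = 1 | obs) = 81/97

Enumerate traces; 7 have nonzero weight after conditioning:
  (X=1, Z=0, Y=1) weight 3/56
  (X=1, Z=1, Y=0) weight 1/168
  (X=2, Z=0, Y=1) weight 3/56
  (X=2, Z=1, Y=0) weight 1/168
  (X=3, Z=0, Y=1) weight 3/56
  (X=3, Z=1, Y=0) weight 1/168
  (X=4, Z=0, Y=0) weight 1/72
Group by Y:
  weight(Y=0) = 2/63
  weight(Y=1) = 9/56
Total weight = 2/63 + 9/56 = 97/504
P(Y=0 | obs) = 2/63 / 97/504 = 16/97
P(Y=1 | obs) = 9/56 / 97/504 = 81/97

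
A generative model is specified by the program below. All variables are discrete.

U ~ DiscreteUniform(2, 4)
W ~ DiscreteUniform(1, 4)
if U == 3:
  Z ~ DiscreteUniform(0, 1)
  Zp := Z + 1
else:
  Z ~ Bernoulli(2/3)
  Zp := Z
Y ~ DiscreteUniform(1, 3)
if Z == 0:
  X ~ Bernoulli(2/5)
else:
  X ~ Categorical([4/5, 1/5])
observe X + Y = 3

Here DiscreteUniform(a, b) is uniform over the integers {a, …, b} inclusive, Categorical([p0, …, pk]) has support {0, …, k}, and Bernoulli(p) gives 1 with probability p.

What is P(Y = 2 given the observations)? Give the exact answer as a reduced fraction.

Enumerate traces; 48 have nonzero weight after conditioning:
  (U=2, W=1, Z=0, Y=2, X=1) weight 1/270
  (U=2, W=1, Z=0, Y=3, X=0) weight 1/180
  (U=2, W=1, Z=1, Y=2, X=1) weight 1/270
  (U=2, W=1, Z=1, Y=3, X=0) weight 2/135
  (U=2, W=2, Z=0, Y=2, X=1) weight 1/270
  (U=2, W=2, Z=0, Y=3, X=0) weight 1/180
  (U=2, W=2, Z=1, Y=2, X=1) weight 1/270
  (U=2, W=2, Z=1, Y=3, X=0) weight 2/135
  … 40 more
Group by Y:
  weight(Y=2) = 5/54
  weight(Y=3) = 13/54
Total weight = 5/54 + 13/54 = 1/3
P(Y=2 | obs) = 5/54 / 1/3 = 5/18
P(Y=3 | obs) = 13/54 / 1/3 = 13/18

P(Y = 2 | obs) = 5/18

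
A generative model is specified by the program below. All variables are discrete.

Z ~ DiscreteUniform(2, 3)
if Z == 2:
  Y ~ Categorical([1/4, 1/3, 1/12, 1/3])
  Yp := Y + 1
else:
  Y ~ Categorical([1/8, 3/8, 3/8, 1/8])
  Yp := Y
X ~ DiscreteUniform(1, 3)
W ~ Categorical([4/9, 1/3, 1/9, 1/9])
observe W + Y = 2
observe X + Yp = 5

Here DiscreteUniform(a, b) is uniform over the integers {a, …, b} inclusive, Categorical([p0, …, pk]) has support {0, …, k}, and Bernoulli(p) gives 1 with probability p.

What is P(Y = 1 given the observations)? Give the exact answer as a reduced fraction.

P(Y = 1 | obs) = 6/17

Enumerate traces; 3 have nonzero weight after conditioning:
  (Z=2, Y=1, X=3, W=1) weight 1/54
  (Z=2, Y=2, X=2, W=0) weight 1/162
  (Z=3, Y=2, X=3, W=0) weight 1/36
Group by Y:
  weight(Y=1) = 1/54
  weight(Y=2) = 11/324
Total weight = 1/54 + 11/324 = 17/324
P(Y=1 | obs) = 1/54 / 17/324 = 6/17
P(Y=2 | obs) = 11/324 / 17/324 = 11/17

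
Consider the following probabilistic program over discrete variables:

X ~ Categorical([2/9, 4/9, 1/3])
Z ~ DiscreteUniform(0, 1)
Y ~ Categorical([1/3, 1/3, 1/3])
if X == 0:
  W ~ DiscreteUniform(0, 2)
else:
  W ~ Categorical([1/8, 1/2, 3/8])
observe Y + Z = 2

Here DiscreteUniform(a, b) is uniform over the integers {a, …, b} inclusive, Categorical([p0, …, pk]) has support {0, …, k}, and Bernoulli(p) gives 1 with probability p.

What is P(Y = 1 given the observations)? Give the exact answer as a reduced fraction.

P(Y = 1 | obs) = 1/2

Enumerate traces; 18 have nonzero weight after conditioning:
  (X=0, Z=0, Y=2, W=0) weight 1/81
  (X=0, Z=0, Y=2, W=1) weight 1/81
  (X=0, Z=0, Y=2, W=2) weight 1/81
  (X=0, Z=1, Y=1, W=0) weight 1/81
  (X=0, Z=1, Y=1, W=1) weight 1/81
  (X=0, Z=1, Y=1, W=2) weight 1/81
  (X=1, Z=0, Y=2, W=0) weight 1/108
  (X=1, Z=0, Y=2, W=1) weight 1/27
  … 10 more
Group by Y:
  weight(Y=1) = 1/6
  weight(Y=2) = 1/6
Total weight = 1/6 + 1/6 = 1/3
P(Y=1 | obs) = 1/6 / 1/3 = 1/2
P(Y=2 | obs) = 1/6 / 1/3 = 1/2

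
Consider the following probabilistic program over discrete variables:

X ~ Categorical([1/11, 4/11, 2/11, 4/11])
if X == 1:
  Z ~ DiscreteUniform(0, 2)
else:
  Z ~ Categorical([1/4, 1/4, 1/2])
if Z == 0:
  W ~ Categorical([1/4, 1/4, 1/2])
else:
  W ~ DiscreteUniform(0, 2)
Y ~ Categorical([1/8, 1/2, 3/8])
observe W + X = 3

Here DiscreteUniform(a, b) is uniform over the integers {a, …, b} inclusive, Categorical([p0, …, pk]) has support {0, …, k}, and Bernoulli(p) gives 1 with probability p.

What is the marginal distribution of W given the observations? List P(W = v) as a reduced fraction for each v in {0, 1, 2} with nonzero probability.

Enumerate traces; 27 have nonzero weight after conditioning:
  (X=1, Z=0, W=2, Y=0) weight 1/132
  (X=1, Z=0, W=2, Y=1) weight 1/33
  (X=1, Z=0, W=2, Y=2) weight 1/44
  (X=1, Z=1, W=2, Y=0) weight 1/198
  (X=1, Z=1, W=2, Y=1) weight 2/99
  (X=1, Z=1, W=2, Y=2) weight 1/66
  (X=1, Z=2, W=2, Y=0) weight 1/198
  (X=1, Z=2, W=2, Y=1) weight 2/99
  (X=2, Z=0, W=1, Y=0) weight 1/704
  (X=3, Z=0, W=0, Y=0) weight 1/352
  … 17 more
Group by W:
  weight(W=0) = 5/44
  weight(W=1) = 5/88
  weight(W=2) = 14/99
Total weight = 5/44 + 5/88 + 14/99 = 247/792
P(W=0 | obs) = 5/44 / 247/792 = 90/247
P(W=1 | obs) = 5/88 / 247/792 = 45/247
P(W=2 | obs) = 14/99 / 247/792 = 112/247

P(W=0) = 90/247, P(W=1) = 45/247, P(W=2) = 112/247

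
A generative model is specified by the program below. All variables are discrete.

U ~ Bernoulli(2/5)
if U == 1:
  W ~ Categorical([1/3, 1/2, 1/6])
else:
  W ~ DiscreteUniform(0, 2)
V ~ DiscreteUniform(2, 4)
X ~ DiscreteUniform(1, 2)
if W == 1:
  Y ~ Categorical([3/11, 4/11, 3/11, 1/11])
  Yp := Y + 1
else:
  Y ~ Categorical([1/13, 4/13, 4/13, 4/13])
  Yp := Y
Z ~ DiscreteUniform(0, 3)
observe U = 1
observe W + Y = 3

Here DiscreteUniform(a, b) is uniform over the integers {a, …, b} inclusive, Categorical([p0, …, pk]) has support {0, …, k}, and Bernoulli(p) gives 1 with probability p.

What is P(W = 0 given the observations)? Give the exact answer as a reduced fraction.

P(W = 0 | obs) = 88/249

Enumerate traces; 72 have nonzero weight after conditioning:
  (U=1, W=0, V=2, X=1, Y=3, Z=0) weight 1/585
  (U=1, W=0, V=2, X=1, Y=3, Z=1) weight 1/585
  (U=1, W=0, V=2, X=1, Y=3, Z=2) weight 1/585
  (U=1, W=0, V=2, X=1, Y=3, Z=3) weight 1/585
  (U=1, W=0, V=2, X=2, Y=3, Z=0) weight 1/585
  (U=1, W=0, V=2, X=2, Y=3, Z=1) weight 1/585
  (U=1, W=0, V=2, X=2, Y=3, Z=2) weight 1/585
  (U=1, W=0, V=2, X=2, Y=3, Z=3) weight 1/585
  (U=1, W=1, V=2, X=1, Y=2, Z=0) weight 1/440
  (U=1, W=2, V=2, X=1, Y=1, Z=0) weight 1/1170
  … 62 more
Group by W:
  weight(W=0) = 8/195
  weight(W=1) = 3/55
  weight(W=2) = 4/195
Total weight = 8/195 + 3/55 + 4/195 = 83/715
P(W=0 | obs) = 8/195 / 83/715 = 88/249
P(W=1 | obs) = 3/55 / 83/715 = 39/83
P(W=2 | obs) = 4/195 / 83/715 = 44/249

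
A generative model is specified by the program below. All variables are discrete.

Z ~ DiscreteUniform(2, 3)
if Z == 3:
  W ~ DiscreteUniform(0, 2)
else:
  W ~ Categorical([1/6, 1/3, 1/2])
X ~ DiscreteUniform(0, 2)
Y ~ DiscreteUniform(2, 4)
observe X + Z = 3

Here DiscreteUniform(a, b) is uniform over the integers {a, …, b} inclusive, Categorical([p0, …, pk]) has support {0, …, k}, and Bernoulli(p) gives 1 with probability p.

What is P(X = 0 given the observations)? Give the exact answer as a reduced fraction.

P(X = 0 | obs) = 1/2

Enumerate traces; 18 have nonzero weight after conditioning:
  (Z=2, W=0, X=1, Y=2) weight 1/108
  (Z=2, W=0, X=1, Y=3) weight 1/108
  (Z=2, W=0, X=1, Y=4) weight 1/108
  (Z=2, W=1, X=1, Y=2) weight 1/54
  (Z=2, W=1, X=1, Y=3) weight 1/54
  (Z=2, W=1, X=1, Y=4) weight 1/54
  (Z=2, W=2, X=1, Y=2) weight 1/36
  (Z=2, W=2, X=1, Y=3) weight 1/36
  (Z=3, W=0, X=0, Y=2) weight 1/54
  … 9 more
Group by X:
  weight(X=0) = 1/6
  weight(X=1) = 1/6
Total weight = 1/6 + 1/6 = 1/3
P(X=0 | obs) = 1/6 / 1/3 = 1/2
P(X=1 | obs) = 1/6 / 1/3 = 1/2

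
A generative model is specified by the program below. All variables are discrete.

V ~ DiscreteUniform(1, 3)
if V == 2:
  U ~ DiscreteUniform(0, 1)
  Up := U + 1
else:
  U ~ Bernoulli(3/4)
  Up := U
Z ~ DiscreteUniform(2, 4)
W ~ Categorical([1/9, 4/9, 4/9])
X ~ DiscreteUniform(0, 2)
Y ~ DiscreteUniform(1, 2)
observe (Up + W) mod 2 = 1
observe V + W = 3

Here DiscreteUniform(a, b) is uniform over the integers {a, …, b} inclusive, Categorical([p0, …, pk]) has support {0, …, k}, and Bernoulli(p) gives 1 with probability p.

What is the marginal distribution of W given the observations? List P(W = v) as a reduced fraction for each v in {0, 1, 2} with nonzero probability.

P(W=0) = 3/23, P(W=1) = 8/23, P(W=2) = 12/23

Enumerate traces; 54 have nonzero weight after conditioning:
  (V=1, U=1, Z=2, W=2, X=0, Y=1) weight 1/162
  (V=1, U=1, Z=2, W=2, X=0, Y=2) weight 1/162
  (V=1, U=1, Z=2, W=2, X=1, Y=1) weight 1/162
  (V=1, U=1, Z=2, W=2, X=1, Y=2) weight 1/162
  (V=1, U=1, Z=2, W=2, X=2, Y=1) weight 1/162
  (V=1, U=1, Z=2, W=2, X=2, Y=2) weight 1/162
  (V=1, U=1, Z=3, W=2, X=0, Y=1) weight 1/162
  (V=1, U=1, Z=3, W=2, X=0, Y=2) weight 1/162
  (V=2, U=1, Z=2, W=1, X=0, Y=1) weight 1/243
  (V=3, U=1, Z=2, W=0, X=0, Y=1) weight 1/648
  … 44 more
Group by W:
  weight(W=0) = 1/36
  weight(W=1) = 2/27
  weight(W=2) = 1/9
Total weight = 1/36 + 2/27 + 1/9 = 23/108
P(W=0 | obs) = 1/36 / 23/108 = 3/23
P(W=1 | obs) = 2/27 / 23/108 = 8/23
P(W=2 | obs) = 1/9 / 23/108 = 12/23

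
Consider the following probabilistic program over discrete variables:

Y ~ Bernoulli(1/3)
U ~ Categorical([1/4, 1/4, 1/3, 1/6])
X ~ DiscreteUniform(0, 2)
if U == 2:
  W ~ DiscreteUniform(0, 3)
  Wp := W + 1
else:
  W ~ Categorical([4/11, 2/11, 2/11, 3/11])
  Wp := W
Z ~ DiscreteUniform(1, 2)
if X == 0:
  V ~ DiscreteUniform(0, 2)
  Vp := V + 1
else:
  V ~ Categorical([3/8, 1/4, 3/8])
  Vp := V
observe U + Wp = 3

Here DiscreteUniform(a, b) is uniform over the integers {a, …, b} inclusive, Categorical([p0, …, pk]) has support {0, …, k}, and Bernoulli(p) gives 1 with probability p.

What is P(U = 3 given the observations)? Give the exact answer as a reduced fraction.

Enumerate traces; 144 have nonzero weight after conditioning:
  (Y=0, U=0, X=0, W=3, Z=1, V=0) weight 1/396
  (Y=0, U=0, X=0, W=3, Z=1, V=1) weight 1/396
  (Y=0, U=0, X=0, W=3, Z=1, V=2) weight 1/396
  (Y=0, U=0, X=0, W=3, Z=2, V=0) weight 1/396
  (Y=0, U=0, X=0, W=3, Z=2, V=1) weight 1/396
  (Y=0, U=0, X=0, W=3, Z=2, V=2) weight 1/396
  (Y=0, U=0, X=1, W=3, Z=1, V=0) weight 1/352
  (Y=0, U=0, X=1, W=3, Z=1, V=1) weight 1/528
  (Y=0, U=1, X=0, W=2, Z=1, V=0) weight 1/594
  (Y=0, U=2, X=0, W=0, Z=1, V=0) weight 1/324
  … 134 more
Group by U:
  weight(U=0) = 3/44
  weight(U=1) = 1/22
  weight(U=2) = 1/12
  weight(U=3) = 2/33
Total weight = 3/44 + 1/22 + 1/12 + 2/33 = 17/66
P(U=0 | obs) = 3/44 / 17/66 = 9/34
P(U=1 | obs) = 1/22 / 17/66 = 3/17
P(U=2 | obs) = 1/12 / 17/66 = 11/34
P(U=3 | obs) = 2/33 / 17/66 = 4/17

P(U = 3 | obs) = 4/17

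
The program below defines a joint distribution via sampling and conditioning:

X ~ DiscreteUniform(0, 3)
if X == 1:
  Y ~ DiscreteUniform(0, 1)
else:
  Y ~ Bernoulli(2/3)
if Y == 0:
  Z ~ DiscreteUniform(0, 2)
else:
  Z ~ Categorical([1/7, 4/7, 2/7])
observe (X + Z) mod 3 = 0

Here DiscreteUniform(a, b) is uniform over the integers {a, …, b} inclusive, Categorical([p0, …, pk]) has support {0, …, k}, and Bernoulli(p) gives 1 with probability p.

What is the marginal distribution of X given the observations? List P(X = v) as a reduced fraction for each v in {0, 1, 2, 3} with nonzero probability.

Enumerate traces; 8 have nonzero weight after conditioning:
  (X=0, Y=0, Z=0) weight 1/36
  (X=0, Y=1, Z=0) weight 1/42
  (X=1, Y=0, Z=2) weight 1/24
  (X=1, Y=1, Z=2) weight 1/28
  (X=2, Y=0, Z=1) weight 1/36
  (X=2, Y=1, Z=1) weight 2/21
  (X=3, Y=0, Z=0) weight 1/36
  (X=3, Y=1, Z=0) weight 1/42
Group by X:
  weight(X=0) = 13/252
  weight(X=1) = 13/168
  weight(X=2) = 31/252
  weight(X=3) = 13/252
Total weight = 13/252 + 13/168 + 31/252 + 13/252 = 17/56
P(X=0 | obs) = 13/252 / 17/56 = 26/153
P(X=1 | obs) = 13/168 / 17/56 = 13/51
P(X=2 | obs) = 31/252 / 17/56 = 62/153
P(X=3 | obs) = 13/252 / 17/56 = 26/153

P(X=0) = 26/153, P(X=1) = 13/51, P(X=2) = 62/153, P(X=3) = 26/153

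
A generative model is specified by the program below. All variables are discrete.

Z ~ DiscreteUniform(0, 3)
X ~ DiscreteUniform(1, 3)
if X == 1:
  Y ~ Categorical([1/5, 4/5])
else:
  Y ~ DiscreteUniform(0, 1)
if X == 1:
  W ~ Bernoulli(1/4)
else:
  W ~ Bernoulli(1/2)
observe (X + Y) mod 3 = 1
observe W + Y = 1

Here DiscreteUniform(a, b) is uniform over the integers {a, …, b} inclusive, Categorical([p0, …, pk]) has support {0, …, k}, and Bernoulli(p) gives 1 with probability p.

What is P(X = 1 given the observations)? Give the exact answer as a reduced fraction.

P(X = 1 | obs) = 1/6

Enumerate traces; 8 have nonzero weight after conditioning:
  (Z=0, X=1, Y=0, W=1) weight 1/240
  (Z=0, X=3, Y=1, W=0) weight 1/48
  (Z=1, X=1, Y=0, W=1) weight 1/240
  (Z=1, X=3, Y=1, W=0) weight 1/48
  (Z=2, X=1, Y=0, W=1) weight 1/240
  (Z=2, X=3, Y=1, W=0) weight 1/48
  (Z=3, X=1, Y=0, W=1) weight 1/240
  (Z=3, X=3, Y=1, W=0) weight 1/48
Group by X:
  weight(X=1) = 1/60
  weight(X=3) = 1/12
Total weight = 1/60 + 1/12 = 1/10
P(X=1 | obs) = 1/60 / 1/10 = 1/6
P(X=3 | obs) = 1/12 / 1/10 = 5/6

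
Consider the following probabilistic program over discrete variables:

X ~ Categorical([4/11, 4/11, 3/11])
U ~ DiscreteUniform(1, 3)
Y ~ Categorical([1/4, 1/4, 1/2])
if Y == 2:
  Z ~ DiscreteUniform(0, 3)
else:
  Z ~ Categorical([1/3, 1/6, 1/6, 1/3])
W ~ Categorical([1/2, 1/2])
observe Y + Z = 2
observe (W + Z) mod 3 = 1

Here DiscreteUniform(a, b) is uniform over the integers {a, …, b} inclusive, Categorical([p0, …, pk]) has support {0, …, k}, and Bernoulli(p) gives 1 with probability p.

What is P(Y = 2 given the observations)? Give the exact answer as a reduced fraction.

Enumerate traces; 18 have nonzero weight after conditioning:
  (X=0, U=1, Y=1, Z=1, W=0) weight 1/396
  (X=0, U=1, Y=2, Z=0, W=1) weight 1/132
  (X=0, U=2, Y=1, Z=1, W=0) weight 1/396
  (X=0, U=2, Y=2, Z=0, W=1) weight 1/132
  (X=0, U=3, Y=1, Z=1, W=0) weight 1/396
  (X=0, U=3, Y=2, Z=0, W=1) weight 1/132
  (X=1, U=1, Y=1, Z=1, W=0) weight 1/396
  (X=1, U=1, Y=2, Z=0, W=1) weight 1/132
  … 10 more
Group by Y:
  weight(Y=1) = 1/48
  weight(Y=2) = 1/16
Total weight = 1/48 + 1/16 = 1/12
P(Y=1 | obs) = 1/48 / 1/12 = 1/4
P(Y=2 | obs) = 1/16 / 1/12 = 3/4

P(Y = 2 | obs) = 3/4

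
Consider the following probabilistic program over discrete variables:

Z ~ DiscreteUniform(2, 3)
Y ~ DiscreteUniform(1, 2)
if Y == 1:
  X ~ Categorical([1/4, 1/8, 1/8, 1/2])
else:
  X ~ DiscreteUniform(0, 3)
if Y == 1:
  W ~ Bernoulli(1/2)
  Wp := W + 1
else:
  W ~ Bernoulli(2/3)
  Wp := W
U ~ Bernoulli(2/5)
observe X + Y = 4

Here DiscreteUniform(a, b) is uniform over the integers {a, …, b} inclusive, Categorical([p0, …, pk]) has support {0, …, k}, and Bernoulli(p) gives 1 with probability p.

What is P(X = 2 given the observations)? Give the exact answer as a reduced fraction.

P(X = 2 | obs) = 1/3

Enumerate traces; 16 have nonzero weight after conditioning:
  (Z=2, Y=1, X=3, W=0, U=0) weight 3/80
  (Z=2, Y=1, X=3, W=0, U=1) weight 1/40
  (Z=2, Y=1, X=3, W=1, U=0) weight 3/80
  (Z=2, Y=1, X=3, W=1, U=1) weight 1/40
  (Z=2, Y=2, X=2, W=0, U=0) weight 1/80
  (Z=2, Y=2, X=2, W=0, U=1) weight 1/120
  (Z=2, Y=2, X=2, W=1, U=0) weight 1/40
  (Z=2, Y=2, X=2, W=1, U=1) weight 1/60
  … 8 more
Group by X:
  weight(X=2) = 1/8
  weight(X=3) = 1/4
Total weight = 1/8 + 1/4 = 3/8
P(X=2 | obs) = 1/8 / 3/8 = 1/3
P(X=3 | obs) = 1/4 / 3/8 = 2/3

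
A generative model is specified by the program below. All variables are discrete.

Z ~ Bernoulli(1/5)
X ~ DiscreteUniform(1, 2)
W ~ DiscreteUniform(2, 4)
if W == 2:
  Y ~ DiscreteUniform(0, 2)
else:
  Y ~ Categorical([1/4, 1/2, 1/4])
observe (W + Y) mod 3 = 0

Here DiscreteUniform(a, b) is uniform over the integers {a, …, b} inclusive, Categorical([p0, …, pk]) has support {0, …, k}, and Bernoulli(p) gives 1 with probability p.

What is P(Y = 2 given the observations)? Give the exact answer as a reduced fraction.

Enumerate traces; 12 have nonzero weight after conditioning:
  (Z=0, X=1, W=2, Y=1) weight 2/45
  (Z=0, X=1, W=3, Y=0) weight 1/30
  (Z=0, X=1, W=4, Y=2) weight 1/30
  (Z=0, X=2, W=2, Y=1) weight 2/45
  (Z=0, X=2, W=3, Y=0) weight 1/30
  (Z=0, X=2, W=4, Y=2) weight 1/30
  (Z=1, X=1, W=2, Y=1) weight 1/90
  (Z=1, X=1, W=3, Y=0) weight 1/120
  … 4 more
Group by Y:
  weight(Y=0) = 1/12
  weight(Y=1) = 1/9
  weight(Y=2) = 1/12
Total weight = 1/12 + 1/9 + 1/12 = 5/18
P(Y=0 | obs) = 1/12 / 5/18 = 3/10
P(Y=1 | obs) = 1/9 / 5/18 = 2/5
P(Y=2 | obs) = 1/12 / 5/18 = 3/10

P(Y = 2 | obs) = 3/10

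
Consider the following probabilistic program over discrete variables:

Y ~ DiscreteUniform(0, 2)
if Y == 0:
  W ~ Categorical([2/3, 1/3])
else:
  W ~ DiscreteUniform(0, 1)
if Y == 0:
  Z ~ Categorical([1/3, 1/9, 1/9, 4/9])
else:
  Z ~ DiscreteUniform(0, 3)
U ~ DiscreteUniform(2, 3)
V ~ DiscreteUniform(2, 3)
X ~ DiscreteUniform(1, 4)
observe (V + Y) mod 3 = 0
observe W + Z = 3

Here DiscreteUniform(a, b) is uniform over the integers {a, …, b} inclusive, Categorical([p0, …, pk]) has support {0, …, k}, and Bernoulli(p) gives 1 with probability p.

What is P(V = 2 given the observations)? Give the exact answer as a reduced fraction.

P(V = 2 | obs) = 3/7

Enumerate traces; 32 have nonzero weight after conditioning:
  (Y=0, W=0, Z=3, U=2, V=3, X=1) weight 1/162
  (Y=0, W=0, Z=3, U=2, V=3, X=2) weight 1/162
  (Y=0, W=0, Z=3, U=2, V=3, X=3) weight 1/162
  (Y=0, W=0, Z=3, U=2, V=3, X=4) weight 1/162
  (Y=0, W=0, Z=3, U=3, V=3, X=1) weight 1/162
  (Y=0, W=0, Z=3, U=3, V=3, X=2) weight 1/162
  (Y=0, W=0, Z=3, U=3, V=3, X=3) weight 1/162
  (Y=0, W=0, Z=3, U=3, V=3, X=4) weight 1/162
  (Y=1, W=0, Z=3, U=2, V=2, X=1) weight 1/384
  … 23 more
Group by V:
  weight(V=2) = 1/24
  weight(V=3) = 1/18
Total weight = 1/24 + 1/18 = 7/72
P(V=2 | obs) = 1/24 / 7/72 = 3/7
P(V=3 | obs) = 1/18 / 7/72 = 4/7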